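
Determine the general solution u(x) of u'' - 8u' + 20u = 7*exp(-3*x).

Characteristic equation r² - 8r + 20 = 0 has discriminant (-8)² - 4·(20) = -16 < 0, so r = 4 ± 2i.
Hence u_h = C1*cos(2*x)*exp(4*x) + C2*exp(4*x)*sin(2*x).
Try u_p = A*exp(-3*x). Substituting into the equation and dividing by exp(-3*x) gives A = 7/53, so u_p = 7*exp(-3*x)/53.

u = 7*exp(-3*x)/53 + C1*cos(2*x)*exp(4*x) + C2*exp(4*x)*sin(2*x)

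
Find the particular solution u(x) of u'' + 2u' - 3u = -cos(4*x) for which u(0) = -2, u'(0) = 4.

Characteristic equation r² + 2r - 3 = 0 factors as (r + 3)(r - 1) = 0, so r = -3, 1.
Hence u_h = C1*exp(-3*x) + C2*exp(x).
Try u_p = A*cos(4*x) + B*sin(4*x). Substituting and equating the coefficients of cos(4x) and sin(4x) gives A = 19/425, B = -8/425, so u_p = -8*sin(4*x)/425 + 19*cos(4*x)/425.
General solution: u = -8*sin(4*x)/425 + 19*cos(4*x)/425 + C1*exp(-3*x) + C2*exp(x).
Apply the initial conditions: u(0) = 19/425 + C1 + C2 = -2 and u'(0) = -32/425 + C2 - 3*C1 = 4. Solving gives C1 = -153/100, C2 = -35/68.

u = -153*exp(-3*x)/100 - 35*exp(x)/68 - 8*sin(4*x)/425 + 19*cos(4*x)/425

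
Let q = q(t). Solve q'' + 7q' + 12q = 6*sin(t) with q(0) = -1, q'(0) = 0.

Characteristic equation r² + 7r + 12 = 0 factors as (r + 4)(r + 3) = 0, so r = -4, -3.
Hence q_h = C1*exp(-4*t) + C2*exp(-3*t).
Try q_p = A*cos(t) + B*sin(t). Substituting and equating the coefficients of cos(t) and sin(t) gives A = -21/85, B = 33/85, so q_p = -21*cos(t)/85 + 33*sin(t)/85.
General solution: q = -21*cos(t)/85 + 33*sin(t)/85 + C1*exp(-4*t) + C2*exp(-3*t).
Apply the initial conditions: q(0) = -21/85 + C1 + C2 = -1 and q'(0) = 33/85 - 4*C1 - 3*C2 = 0. Solving gives C1 = 45/17, C2 = -17/5.

q = -21*cos(t)/85 - 17*exp(-3*t)/5 + 33*sin(t)/85 + 45*exp(-4*t)/17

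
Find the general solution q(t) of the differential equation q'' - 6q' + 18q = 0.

Characteristic equation r² - 6r + 18 = 0 has discriminant (-6)² - 4·(18) = -36 < 0, so r = 3 ± 3i.
Hence q_h = C1*cos(3*t)*exp(3*t) + C2*exp(3*t)*sin(3*t).

q = C1*cos(3*t)*exp(3*t) + C2*exp(3*t)*sin(3*t)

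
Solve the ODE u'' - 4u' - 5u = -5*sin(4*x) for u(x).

u = -80*cos(4*x)/697 + 105*sin(4*x)/697 + C1*exp(-x) + C2*exp(5*x)

Characteristic equation r² - 4r - 5 = 0 factors as (r + 1)(r - 5) = 0, so r = -1, 5.
Hence u_h = C1*exp(-x) + C2*exp(5*x).
Try u_p = A*cos(4*x) + B*sin(4*x). Substituting and equating the coefficients of cos(4x) and sin(4x) gives A = -80/697, B = 105/697, so u_p = -80*cos(4*x)/697 + 105*sin(4*x)/697.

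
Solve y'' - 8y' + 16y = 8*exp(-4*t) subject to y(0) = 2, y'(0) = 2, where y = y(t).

y = exp(-4*t)/8 + 15*exp(4*t)/8 - 5*t*exp(4*t)

Characteristic equation r² - 8r + 16 = 0 has discriminant (-8)² - 4·(16) = 0, so r = 4 is a repeated root.
Hence y_h = (C1 + C2*t)*exp(4*t).
Try y_p = A*exp(-4*t). Substituting into the equation and dividing by exp(-4*t) gives A = 1/8, so y_p = exp(-4*t)/8.
General solution: y = exp(-4*t)/8 + C1*exp(4*t) + C2*t*exp(4*t).
Apply the initial conditions: y(0) = 1/8 + C1 = 2 and y'(0) = -1/2 + C2 + 4*C1 = 2. Solving gives C1 = 15/8, C2 = -5.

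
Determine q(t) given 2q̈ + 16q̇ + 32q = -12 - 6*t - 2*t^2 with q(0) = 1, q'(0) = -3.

q = -39/128 - t/8 - t**2/16 + 167*exp(-4*t)/128 + 75*t*exp(-4*t)/32

Divide through by 2: q'' + 8q' + 16q = -6 - t^2 - 3*t.
Characteristic equation r² + 8r + 16 = 0 has discriminant (8)² - 4·(16) = 0, so r = -4 is a repeated root.
Hence q_h = (C1 + C2*t)*exp(-4*t).
For the particular solution try q_p = A0 + A1*t + A2*t^2. Substituting and matching coefficients of each power of t gives A0 = -39/128, A1 = -1/8, A2 = -1/16, so q_p = -39/128 - t/8 - t^2/16.
General solution: q = -39/128 - t/8 - t^2/16 + C1*exp(-4*t) + C2*t*exp(-4*t).
Apply the initial conditions: q(0) = -39/128 + C1 = 1 and q'(0) = -1/8 + C2 - 4*C1 = -3. Solving gives C1 = 167/128, C2 = 75/32.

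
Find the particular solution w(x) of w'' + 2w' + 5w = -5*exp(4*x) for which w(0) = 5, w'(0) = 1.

Characteristic equation r² + 2r + 5 = 0 has discriminant (2)² - 4·(5) = -16 < 0, so r = -1 ± 2i.
Hence w_h = C1*cos(2*x)*exp(-x) + C2*exp(-x)*sin(2*x).
Try w_p = A*exp(4*x). Substituting into the equation and dividing by exp(4*x) gives A = -5/29, so w_p = -5*exp(4*x)/29.
General solution: w = -5*exp(4*x)/29 + C1*cos(2*x)*exp(-x) + C2*exp(-x)*sin(2*x).
Apply the initial conditions: w(0) = -5/29 + C1 = 5 and w'(0) = -20/29 - C1 + 2*C2 = 1. Solving gives C1 = 150/29, C2 = 199/58.

w = -5*exp(4*x)/29 + 150*cos(2*x)*exp(-x)/29 + 199*exp(-x)*sin(2*x)/58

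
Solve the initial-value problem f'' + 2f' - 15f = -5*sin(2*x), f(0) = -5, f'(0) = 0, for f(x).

Characteristic equation r² + 2r - 15 = 0 factors as (r - 3)(r + 5) = 0, so r = 3, -5.
Hence f_h = C1*exp(3*x) + C2*exp(-5*x).
Try f_p = A*cos(2*x) + B*sin(2*x). Substituting and equating the coefficients of cos(2x) and sin(2x) gives A = 20/377, B = 95/377, so f_p = 20*cos(2*x)/377 + 95*sin(2*x)/377.
General solution: f = 20*cos(2*x)/377 + 95*sin(2*x)/377 + C1*exp(3*x) + C2*exp(-5*x).
Apply the initial conditions: f(0) = 20/377 + C1 + C2 = -5 and f'(0) = 190/377 - 5*C2 + 3*C1 = 0. Solving gives C1 = -335/104, C2 = -425/232.

f = -425*exp(-5*x)/232 - 335*exp(3*x)/104 + 20*cos(2*x)/377 + 95*sin(2*x)/377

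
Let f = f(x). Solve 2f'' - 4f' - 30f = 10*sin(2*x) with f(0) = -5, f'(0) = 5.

Divide through by 2: f'' - 2f' - 15f = 5*sin(2*x).
Characteristic equation r² - 2r - 15 = 0 factors as (r - 5)(r + 3) = 0, so r = 5, -3.
Hence f_h = C1*exp(5*x) + C2*exp(-3*x).
Try f_p = A*cos(2*x) + B*sin(2*x). Substituting and equating the coefficients of cos(2x) and sin(2x) gives A = 20/377, B = -95/377, so f_p = -95*sin(2*x)/377 + 20*cos(2*x)/377.
General solution: f = -95*sin(2*x)/377 + 20*cos(2*x)/377 + C1*exp(5*x) + C2*exp(-3*x).
Apply the initial conditions: f(0) = 20/377 + C1 + C2 = -5 and f'(0) = -190/377 - 3*C2 + 5*C1 = 5. Solving gives C1 = -35/29, C2 = -50/13.

f = -95*sin(2*x)/377 - 50*exp(-3*x)/13 - 35*exp(5*x)/29 + 20*cos(2*x)/377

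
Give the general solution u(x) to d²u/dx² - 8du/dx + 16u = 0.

Characteristic equation r² - 8r + 16 = 0 has discriminant (-8)² - 4·(16) = 0, so r = 4 is a repeated root.
Hence u_h = (C1 + C2*x)*exp(4*x).

u = C1*exp(4*x) + C2*x*exp(4*x)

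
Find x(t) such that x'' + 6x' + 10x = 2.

Characteristic equation r² + 6r + 10 = 0 has discriminant (6)² - 4·(10) = -4 < 0, so r = -3 ± i.
Hence x_h = C1*cos(t)*exp(-3*t) + C2*exp(-3*t)*sin(t).
For the particular solution try x_p = A0. Substituting and matching coefficients of each power of t gives A0 = 1/5, so x_p = 1/5.

x = 1/5 + C1*cos(t)*exp(-3*t) + C2*exp(-3*t)*sin(t)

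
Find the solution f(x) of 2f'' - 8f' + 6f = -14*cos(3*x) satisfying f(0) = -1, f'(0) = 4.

f = -63*exp(x)/20 + 7*sin(3*x)/15 + 7*cos(3*x)/30 + 23*exp(3*x)/12

Divide through by 2: f'' - 4f' + 3f = -7*cos(3*x).
Characteristic equation r² - 4r + 3 = 0 factors as (r - 1)(r - 3) = 0, so r = 1, 3.
Hence f_h = C1*exp(x) + C2*exp(3*x).
Try f_p = A*cos(3*x) + B*sin(3*x). Substituting and equating the coefficients of cos(3x) and sin(3x) gives A = 7/30, B = 7/15, so f_p = 7*sin(3*x)/15 + 7*cos(3*x)/30.
General solution: f = 7*sin(3*x)/15 + 7*cos(3*x)/30 + C1*exp(x) + C2*exp(3*x).
Apply the initial conditions: f(0) = 7/30 + C1 + C2 = -1 and f'(0) = 7/5 + C1 + 3*C2 = 4. Solving gives C1 = -63/20, C2 = 23/12.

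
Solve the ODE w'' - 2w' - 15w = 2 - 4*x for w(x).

Characteristic equation r² - 2r - 15 = 0 factors as (r + 3)(r - 5) = 0, so r = -3, 5.
Hence w_h = C1*exp(-3*x) + C2*exp(5*x).
For the particular solution try w_p = A0 + A1*x. Substituting and matching coefficients of each power of x gives A0 = -38/225, A1 = 4/15, so w_p = -38/225 + 4*x/15.

w = -38/225 + 4*x/15 + C1*exp(-3*x) + C2*exp(5*x)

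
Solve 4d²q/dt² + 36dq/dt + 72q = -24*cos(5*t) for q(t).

Divide through by 4: q'' + 9q' + 18q = -6*cos(5*t).
Characteristic equation r² + 9r + 18 = 0 factors as (r + 6)(r + 3) = 0, so r = -6, -3.
Hence q_h = C1*exp(-6*t) + C2*exp(-3*t).
Try q_p = A*cos(5*t) + B*sin(5*t). Substituting and equating the coefficients of cos(5t) and sin(5t) gives A = 21/1037, B = -135/1037, so q_p = -135*sin(5*t)/1037 + 21*cos(5*t)/1037.

q = -135*sin(5*t)/1037 + 21*cos(5*t)/1037 + C1*exp(-6*t) + C2*exp(-3*t)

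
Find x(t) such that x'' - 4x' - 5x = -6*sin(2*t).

x = -48*cos(2*t)/145 + 54*sin(2*t)/145 + C1*exp(5*t) + C2*exp(-t)

Characteristic equation r² - 4r - 5 = 0 factors as (r - 5)(r + 1) = 0, so r = 5, -1.
Hence x_h = C1*exp(5*t) + C2*exp(-t).
Try x_p = A*cos(2*t) + B*sin(2*t). Substituting and equating the coefficients of cos(2t) and sin(2t) gives A = -48/145, B = 54/145, so x_p = -48*cos(2*t)/145 + 54*sin(2*t)/145.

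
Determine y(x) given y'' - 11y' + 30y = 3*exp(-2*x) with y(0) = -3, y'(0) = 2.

Characteristic equation r² - 11r + 30 = 0 factors as (r - 6)(r - 5) = 0, so r = 6, 5.
Hence y_h = C1*exp(6*x) + C2*exp(5*x).
Try y_p = A*exp(-2*x). Substituting into the equation and dividing by exp(-2*x) gives A = 3/56, so y_p = 3*exp(-2*x)/56.
General solution: y = 3*exp(-2*x)/56 + C1*exp(6*x) + C2*exp(5*x).
Apply the initial conditions: y(0) = 3/56 + C1 + C2 = -3 and y'(0) = -3/28 + 5*C2 + 6*C1 = 2. Solving gives C1 = 139/8, C2 = -143/7.

y = -143*exp(5*x)/7 + 3*exp(-2*x)/56 + 139*exp(6*x)/8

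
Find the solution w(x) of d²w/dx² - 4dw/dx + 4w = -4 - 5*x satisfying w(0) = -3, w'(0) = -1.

w = -9/4 - 5*x/4 - 3*exp(2*x)/4 + 7*x*exp(2*x)/4

Characteristic equation r² - 4r + 4 = 0 has discriminant (-4)² - 4·(4) = 0, so r = 2 is a repeated root.
Hence w_h = (C1 + C2*x)*exp(2*x).
For the particular solution try w_p = A0 + A1*x. Substituting and matching coefficients of each power of x gives A0 = -9/4, A1 = -5/4, so w_p = -9/4 - 5*x/4.
General solution: w = -9/4 - 5*x/4 + C1*exp(2*x) + C2*x*exp(2*x).
Apply the initial conditions: w(0) = -9/4 + C1 = -3 and w'(0) = -5/4 + C2 + 2*C1 = -1. Solving gives C1 = -3/4, C2 = 7/4.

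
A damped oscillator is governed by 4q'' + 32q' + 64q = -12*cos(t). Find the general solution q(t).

Divide through by 4: q'' + 8q' + 16q = -3*cos(t).
Characteristic equation r² + 8r + 16 = 0 has discriminant (8)² - 4·(16) = 0, so r = -4 is a repeated root.
Hence q_h = (C1 + C2*t)*exp(-4*t).
Try q_p = A*cos(t) + B*sin(t). Substituting and equating the coefficients of cos(t) and sin(t) gives A = -45/289, B = -24/289, so q_p = -45*cos(t)/289 - 24*sin(t)/289.

q = -45*cos(t)/289 - 24*sin(t)/289 + C1*exp(-4*t) + C2*t*exp(-4*t)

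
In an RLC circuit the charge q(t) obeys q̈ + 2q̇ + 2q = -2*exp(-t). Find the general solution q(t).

q = -2*exp(-t) + C1*cos(t)*exp(-t) + C2*exp(-t)*sin(t)

Characteristic equation r² + 2r + 2 = 0 has discriminant (2)² - 4·(2) = -4 < 0, so r = -1 ± i.
Hence q_h = C1*cos(t)*exp(-t) + C2*exp(-t)*sin(t).
Try q_p = A*exp(-t). Substituting into the equation and dividing by exp(-t) gives A = -2, so q_p = -2*exp(-t).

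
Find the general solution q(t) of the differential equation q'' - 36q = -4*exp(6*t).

Characteristic equation r² - 36 = 0 factors as (r + 6)(r - 6) = 0, so r = -6, 6.
Hence q_h = C1*exp(-6*t) + C2*exp(6*t).
Since exp(6*t) solves the homogeneous equation (r = 6 is a root of multiplicity 1), multiply the trial by t. Try q_p = A*t*exp(6*t). Substituting into the equation and dividing by exp(6*t) gives A = -1/3, so q_p = -t*exp(6*t)/3.

q = C1*exp(-6*t) + C2*exp(6*t) - t*exp(6*t)/3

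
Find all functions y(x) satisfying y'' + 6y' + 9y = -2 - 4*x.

Characteristic equation r² + 6r + 9 = 0 has discriminant (6)² - 4·(9) = 0, so r = -3 is a repeated root.
Hence y_h = (C1 + C2*x)*exp(-3*x).
For the particular solution try y_p = A0 + A1*x. Substituting and matching coefficients of each power of x gives A0 = 2/27, A1 = -4/9, so y_p = 2/27 - 4*x/9.

y = 2/27 - 4*x/9 + C1*exp(-3*x) + C2*x*exp(-3*x)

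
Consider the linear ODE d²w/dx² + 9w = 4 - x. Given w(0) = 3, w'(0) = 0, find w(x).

Characteristic equation r² + 9 = 0 has discriminant (0)² - 4·(9) = -36 < 0, so r = ± 3i.
Hence w_h = C1*cos(3*x) + C2*sin(3*x).
For the particular solution try w_p = A0 + A1*x. Substituting and matching coefficients of each power of x gives A0 = 4/9, A1 = -1/9, so w_p = 4/9 - x/9.
General solution: w = 4/9 - x/9 + C1*cos(3*x) + C2*sin(3*x).
Apply the initial conditions: w(0) = 4/9 + C1 = 3 and w'(0) = -1/9 + 3*C2 = 0. Solving gives C1 = 23/9, C2 = 1/27.

w = 4/9 - x/9 + sin(3*x)/27 + 23*cos(3*x)/9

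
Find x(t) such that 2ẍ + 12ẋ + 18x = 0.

Divide through by 2: x'' + 6x' + 9x = 0.
Characteristic equation r² + 6r + 9 = 0 has discriminant (6)² - 4·(9) = 0, so r = -3 is a repeated root.
Hence x_h = (C1 + C2*t)*exp(-3*t).

x = C1*exp(-3*t) + C2*t*exp(-3*t)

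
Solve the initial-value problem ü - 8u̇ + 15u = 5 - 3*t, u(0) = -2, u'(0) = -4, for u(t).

u = 17/75 - 11*exp(3*t)/3 - t/5 + 36*exp(5*t)/25

Characteristic equation r² - 8r + 15 = 0 factors as (r - 5)(r - 3) = 0, so r = 5, 3.
Hence u_h = C1*exp(5*t) + C2*exp(3*t).
For the particular solution try u_p = A0 + A1*t. Substituting and matching coefficients of each power of t gives A0 = 17/75, A1 = -1/5, so u_p = 17/75 - t/5.
General solution: u = 17/75 - t/5 + C1*exp(5*t) + C2*exp(3*t).
Apply the initial conditions: u(0) = 17/75 + C1 + C2 = -2 and u'(0) = -1/5 + 3*C2 + 5*C1 = -4. Solving gives C1 = 36/25, C2 = -11/3.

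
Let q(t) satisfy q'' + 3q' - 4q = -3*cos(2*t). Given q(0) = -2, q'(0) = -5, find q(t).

q = -68*exp(t)/25 - 9*sin(2*t)/50 + 6*cos(2*t)/25 + 12*exp(-4*t)/25

Characteristic equation r² + 3r - 4 = 0 factors as (r - 1)(r + 4) = 0, so r = 1, -4.
Hence q_h = C1*exp(t) + C2*exp(-4*t).
Try q_p = A*cos(2*t) + B*sin(2*t). Substituting and equating the coefficients of cos(2t) and sin(2t) gives A = 6/25, B = -9/50, so q_p = -9*sin(2*t)/50 + 6*cos(2*t)/25.
General solution: q = -9*sin(2*t)/50 + 6*cos(2*t)/25 + C1*exp(t) + C2*exp(-4*t).
Apply the initial conditions: q(0) = 6/25 + C1 + C2 = -2 and q'(0) = -9/25 + C1 - 4*C2 = -5. Solving gives C1 = -68/25, C2 = 12/25.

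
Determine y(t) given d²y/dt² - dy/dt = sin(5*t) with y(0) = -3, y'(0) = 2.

y = -26/5 - sin(5*t)/26 + cos(5*t)/130 + 57*exp(t)/26

Characteristic equation r² - r = 0 factors as (r - 1)r = 0, so r = 1, 0.
Hence y_h = C1*exp(t) + C2.
Try y_p = A*cos(5*t) + B*sin(5*t). Substituting and equating the coefficients of cos(5t) and sin(5t) gives A = 1/130, B = -1/26, so y_p = -sin(5*t)/26 + cos(5*t)/130.
General solution: y = C2 - sin(5*t)/26 + cos(5*t)/130 + C1*exp(t).
Apply the initial conditions: y(0) = 1/130 + C1 + C2 = -3 and y'(0) = -5/26 + C1 = 2. Solving gives C1 = 57/26, C2 = -26/5.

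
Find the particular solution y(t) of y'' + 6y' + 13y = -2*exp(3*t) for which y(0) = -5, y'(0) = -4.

y = -exp(3*t)/20 - 187*exp(-3*t)*sin(2*t)/20 - 99*cos(2*t)*exp(-3*t)/20

Characteristic equation r² + 6r + 13 = 0 has discriminant (6)² - 4·(13) = -16 < 0, so r = -3 ± 2i.
Hence y_h = C1*cos(2*t)*exp(-3*t) + C2*exp(-3*t)*sin(2*t).
Try y_p = A*exp(3*t). Substituting into the equation and dividing by exp(3*t) gives A = -1/20, so y_p = -exp(3*t)/20.
General solution: y = -exp(3*t)/20 + C1*cos(2*t)*exp(-3*t) + C2*exp(-3*t)*sin(2*t).
Apply the initial conditions: y(0) = -1/20 + C1 = -5 and y'(0) = -3/20 - 3*C1 + 2*C2 = -4. Solving gives C1 = -99/20, C2 = -187/20.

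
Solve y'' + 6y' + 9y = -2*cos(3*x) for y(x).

Characteristic equation r² + 6r + 9 = 0 has discriminant (6)² - 4·(9) = 0, so r = -3 is a repeated root.
Hence y_h = (C1 + C2*x)*exp(-3*x).
Try y_p = A*cos(3*x) + B*sin(3*x). Substituting and equating the coefficients of cos(3x) and sin(3x) gives A = 0, B = -1/9, so y_p = -sin(3*x)/9.

y = -sin(3*x)/9 + C1*exp(-3*x) + C2*x*exp(-3*x)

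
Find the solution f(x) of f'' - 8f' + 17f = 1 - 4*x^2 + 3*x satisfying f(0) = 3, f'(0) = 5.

Characteristic equation r² - 8r + 17 = 0 has discriminant (-8)² - 4·(17) = -4 < 0, so r = 4 ± i.
Hence f_h = C1*cos(x)*exp(4*x) + C2*exp(4*x)*sin(x).
For the particular solution try f_p = A0 + A1*x + A2*x^2. Substituting and matching coefficients of each power of x gives A0 = 321/4913, A1 = -13/289, A2 = -4/17, so f_p = 321/4913 - 13*x/289 - 4*x^2/17.
General solution: f = 321/4913 - 13*x/289 - 4*x^2/17 + C1*cos(x)*exp(4*x) + C2*exp(4*x)*sin(x).
Apply the initial conditions: f(0) = 321/4913 + C1 = 3 and f'(0) = -13/289 + C2 + 4*C1 = 5. Solving gives C1 = 14418/4913, C2 = -32886/4913.

f = 321/4913 - 13*x/289 - 4*x**2/17 - 32886*exp(4*x)*sin(x)/4913 + 14418*cos(x)*exp(4*x)/4913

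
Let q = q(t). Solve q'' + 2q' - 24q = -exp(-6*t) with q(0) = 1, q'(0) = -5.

Characteristic equation r² + 2r - 24 = 0 factors as (r - 4)(r + 6) = 0, so r = 4, -6.
Hence q_h = C1*exp(4*t) + C2*exp(-6*t).
Since exp(-6*t) solves the homogeneous equation (r = -6 is a root of multiplicity 1), multiply the trial by t. Try q_p = A*t*exp(-6*t). Substituting into the equation and dividing by exp(-6*t) gives A = 1/10, so q_p = t*exp(-6*t)/10.
General solution: q = C1*exp(4*t) + C2*exp(-6*t) + t*exp(-6*t)/10.
Apply the initial conditions: q(0) = C1 + C2 = 1 and q'(0) = 1/10 - 6*C2 + 4*C1 = -5. Solving gives C1 = 9/100, C2 = 91/100.

q = 9*exp(4*t)/100 + 91*exp(-6*t)/100 + t*exp(-6*t)/10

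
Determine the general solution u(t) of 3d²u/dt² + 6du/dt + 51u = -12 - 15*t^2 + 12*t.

Divide through by 3: u'' + 2u' + 17u = -4 - 5*t^2 + 4*t.
Characteristic equation r² + 2r + 17 = 0 has discriminant (2)² - 4·(17) = -64 < 0, so r = -1 ± 4i.
Hence u_h = C1*cos(4*t)*exp(-t) + C2*exp(-t)*sin(4*t).
For the particular solution try u_p = A0 + A1*t + A2*t^2. Substituting and matching coefficients of each power of t gives A0 = -1162/4913, A1 = 88/289, A2 = -5/17, so u_p = -1162/4913 - 5*t^2/17 + 88*t/289.

u = -1162/4913 - 5*t**2/17 + 88*t/289 + C1*cos(4*t)*exp(-t) + C2*exp(-t)*sin(4*t)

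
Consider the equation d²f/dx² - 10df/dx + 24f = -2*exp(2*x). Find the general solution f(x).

Characteristic equation r² - 10r + 24 = 0 factors as (r - 6)(r - 4) = 0, so r = 6, 4.
Hence f_h = C1*exp(6*x) + C2*exp(4*x).
Try f_p = A*exp(2*x). Substituting into the equation and dividing by exp(2*x) gives A = -1/4, so f_p = -exp(2*x)/4.

f = -exp(2*x)/4 + C1*exp(6*x) + C2*exp(4*x)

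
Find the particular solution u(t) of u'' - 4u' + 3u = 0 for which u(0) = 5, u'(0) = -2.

u = -7*exp(3*t)/2 + 17*exp(t)/2

Characteristic equation r² - 4r + 3 = 0 factors as (r - 3)(r - 1) = 0, so r = 3, 1.
Hence u_h = C1*exp(3*t) + C2*exp(t).
Apply the initial conditions: u(0) = C1 + C2 = 5 and u'(0) = C2 + 3*C1 = -2. Solving gives C1 = -7/2, C2 = 17/2.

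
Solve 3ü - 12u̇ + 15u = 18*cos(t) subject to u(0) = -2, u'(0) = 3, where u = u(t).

Divide through by 3: u'' - 4u' + 5u = 6*cos(t).
Characteristic equation r² - 4r + 5 = 0 has discriminant (-4)² - 4·(5) = -4 < 0, so r = 2 ± i.
Hence u_h = C1*cos(t)*exp(2*t) + C2*exp(2*t)*sin(t).
Try u_p = A*cos(t) + B*sin(t). Substituting and equating the coefficients of cos(t) and sin(t) gives A = 3/4, B = -3/4, so u_p = -3*sin(t)/4 + 3*cos(t)/4.
General solution: u = -3*sin(t)/4 + 3*cos(t)/4 + C1*cos(t)*exp(2*t) + C2*exp(2*t)*sin(t).
Apply the initial conditions: u(0) = 3/4 + C1 = -2 and u'(0) = -3/4 + C2 + 2*C1 = 3. Solving gives C1 = -11/4, C2 = 37/4.

u = -3*sin(t)/4 + 3*cos(t)/4 - 11*cos(t)*exp(2*t)/4 + 37*exp(2*t)*sin(t)/4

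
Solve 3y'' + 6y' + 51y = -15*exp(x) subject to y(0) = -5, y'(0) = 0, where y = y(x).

y = -exp(x)/4 - 19*cos(4*x)*exp(-x)/4 - 9*exp(-x)*sin(4*x)/8

Divide through by 3: y'' + 2y' + 17y = -5*exp(x).
Characteristic equation r² + 2r + 17 = 0 has discriminant (2)² - 4·(17) = -64 < 0, so r = -1 ± 4i.
Hence y_h = C1*cos(4*x)*exp(-x) + C2*exp(-x)*sin(4*x).
Try y_p = A*exp(x). Substituting into the equation and dividing by exp(x) gives A = -1/4, so y_p = -exp(x)/4.
General solution: y = -exp(x)/4 + C1*cos(4*x)*exp(-x) + C2*exp(-x)*sin(4*x).
Apply the initial conditions: y(0) = -1/4 + C1 = -5 and y'(0) = -1/4 - C1 + 4*C2 = 0. Solving gives C1 = -19/4, C2 = -9/8.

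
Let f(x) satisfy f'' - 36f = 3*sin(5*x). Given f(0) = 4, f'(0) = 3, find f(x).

f = -3*sin(5*x)/61 + 211*exp(-6*x)/122 + 277*exp(6*x)/122

Characteristic equation r² - 36 = 0 factors as (r - 6)(r + 6) = 0, so r = 6, -6.
Hence f_h = C1*exp(6*x) + C2*exp(-6*x).
Try f_p = A*cos(5*x) + B*sin(5*x). Substituting and equating the coefficients of cos(5x) and sin(5x) gives A = 0, B = -3/61, so f_p = -3*sin(5*x)/61.
General solution: f = -3*sin(5*x)/61 + C1*exp(6*x) + C2*exp(-6*x).
Apply the initial conditions: f(0) = C1 + C2 = 4 and f'(0) = -15/61 - 6*C2 + 6*C1 = 3. Solving gives C1 = 277/122, C2 = 211/122.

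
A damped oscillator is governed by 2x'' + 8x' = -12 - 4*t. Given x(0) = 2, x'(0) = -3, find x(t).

x = 51/32 - 11*t/8 - t**2/4 + 13*exp(-4*t)/32

Divide through by 2: x'' + 4x' = -6 - 2*t.
Characteristic equation r² + 4r = 0 factors as (r + 4)r = 0, so r = -4, 0.
Hence x_h = C1*exp(-4*t) + C2.
Since 0 is a characteristic root (multiplicity 1), multiply the polynomial trial by t: try x_p = t*(A0 + A1*t). Substituting and matching coefficients of each power of t gives A0 = -11/8, A1 = -1/4, so x_p = -11*t/8 - t^2/4.
General solution: x = C2 - 11*t/8 - t^2/4 + C1*exp(-4*t).
Apply the initial conditions: x(0) = C1 + C2 = 2 and x'(0) = -11/8 - 4*C1 = -3. Solving gives C1 = 13/32, C2 = 51/32.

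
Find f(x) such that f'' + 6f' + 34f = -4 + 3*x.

Characteristic equation r² + 6r + 34 = 0 has discriminant (6)² - 4·(34) = -100 < 0, so r = -3 ± 5i.
Hence f_h = C1*cos(5*x)*exp(-3*x) + C2*exp(-3*x)*sin(5*x).
For the particular solution try f_p = A0 + A1*x. Substituting and matching coefficients of each power of x gives A0 = -77/578, A1 = 3/34, so f_p = -77/578 + 3*x/34.

f = -77/578 + 3*x/34 + C1*cos(5*x)*exp(-3*x) + C2*exp(-3*x)*sin(5*x)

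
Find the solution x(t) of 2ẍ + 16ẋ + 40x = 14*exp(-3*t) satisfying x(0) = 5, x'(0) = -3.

x = 7*exp(-3*t)/5 + 18*cos(2*t)*exp(-4*t)/5 + 39*exp(-4*t)*sin(2*t)/5

Divide through by 2: x'' + 8x' + 20x = 7*exp(-3*t).
Characteristic equation r² + 8r + 20 = 0 has discriminant (8)² - 4·(20) = -16 < 0, so r = -4 ± 2i.
Hence x_h = C1*cos(2*t)*exp(-4*t) + C2*exp(-4*t)*sin(2*t).
Try x_p = A*exp(-3*t). Substituting into the equation and dividing by exp(-3*t) gives A = 7/5, so x_p = 7*exp(-3*t)/5.
General solution: x = 7*exp(-3*t)/5 + C1*cos(2*t)*exp(-4*t) + C2*exp(-4*t)*sin(2*t).
Apply the initial conditions: x(0) = 7/5 + C1 = 5 and x'(0) = -21/5 - 4*C1 + 2*C2 = -3. Solving gives C1 = 18/5, C2 = 39/5.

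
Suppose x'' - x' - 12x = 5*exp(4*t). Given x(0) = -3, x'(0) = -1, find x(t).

Characteristic equation r² - r - 12 = 0 factors as (r + 3)(r - 4) = 0, so r = -3, 4.
Hence x_h = C1*exp(-3*t) + C2*exp(4*t).
Since exp(4*t) solves the homogeneous equation (r = 4 is a root of multiplicity 1), multiply the trial by t. Try x_p = A*t*exp(4*t). Substituting into the equation and dividing by exp(4*t) gives A = 5/7, so x_p = 5*t*exp(4*t)/7.
General solution: x = C1*exp(-3*t) + C2*exp(4*t) + 5*t*exp(4*t)/7.
Apply the initial conditions: x(0) = C1 + C2 = -3 and x'(0) = 5/7 - 3*C1 + 4*C2 = -1. Solving gives C1 = -72/49, C2 = -75/49.

x = -75*exp(4*t)/49 - 72*exp(-3*t)/49 + 5*t*exp(4*t)/7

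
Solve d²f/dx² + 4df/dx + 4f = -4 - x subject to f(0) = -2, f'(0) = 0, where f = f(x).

Characteristic equation r² + 4r + 4 = 0 has discriminant (4)² - 4·(4) = 0, so r = -2 is a repeated root.
Hence f_h = (C1 + C2*x)*exp(-2*x).
For the particular solution try f_p = A0 + A1*x. Substituting and matching coefficients of each power of x gives A0 = -3/4, A1 = -1/4, so f_p = -3/4 - x/4.
General solution: f = -3/4 - x/4 + C1*exp(-2*x) + C2*x*exp(-2*x).
Apply the initial conditions: f(0) = -3/4 + C1 = -2 and f'(0) = -1/4 + C2 - 2*C1 = 0. Solving gives C1 = -5/4, C2 = -9/4.

f = -3/4 - 5*exp(-2*x)/4 - x/4 - 9*x*exp(-2*x)/4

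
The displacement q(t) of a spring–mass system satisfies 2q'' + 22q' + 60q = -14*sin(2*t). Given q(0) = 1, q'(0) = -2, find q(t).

Divide through by 2: q'' + 11q' + 30q = -7*sin(2*t).
Characteristic equation r² + 11r + 30 = 0 factors as (r + 5)(r + 6) = 0, so r = -5, -6.
Hence q_h = C1*exp(-5*t) + C2*exp(-6*t).
Try q_p = A*cos(2*t) + B*sin(2*t). Substituting and equating the coefficients of cos(2t) and sin(2t) gives A = 77/580, B = -91/580, so q_p = -91*sin(2*t)/580 + 77*cos(2*t)/580.
General solution: q = -91*sin(2*t)/580 + 77*cos(2*t)/580 + C1*exp(-5*t) + C2*exp(-6*t).
Apply the initial conditions: q(0) = 77/580 + C1 + C2 = 1 and q'(0) = -91/290 - 6*C2 - 5*C1 = -2. Solving gives C1 = 102/29, C2 = -53/20.

q = -91*sin(2*t)/580 - 53*exp(-6*t)/20 + 77*cos(2*t)/580 + 102*exp(-5*t)/29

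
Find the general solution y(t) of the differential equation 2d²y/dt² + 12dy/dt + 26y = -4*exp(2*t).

Divide through by 2: y'' + 6y' + 13y = -2*exp(2*t).
Characteristic equation r² + 6r + 13 = 0 has discriminant (6)² - 4·(13) = -16 < 0, so r = -3 ± 2i.
Hence y_h = C1*cos(2*t)*exp(-3*t) + C2*exp(-3*t)*sin(2*t).
Try y_p = A*exp(2*t). Substituting into the equation and dividing by exp(2*t) gives A = -2/29, so y_p = -2*exp(2*t)/29.

y = -2*exp(2*t)/29 + C1*cos(2*t)*exp(-3*t) + C2*exp(-3*t)*sin(2*t)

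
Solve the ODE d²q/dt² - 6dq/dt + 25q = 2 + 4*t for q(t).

q = 74/625 + 4*t/25 + C1*cos(4*t)*exp(3*t) + C2*exp(3*t)*sin(4*t)

Characteristic equation r² - 6r + 25 = 0 has discriminant (-6)² - 4·(25) = -64 < 0, so r = 3 ± 4i.
Hence q_h = C1*cos(4*t)*exp(3*t) + C2*exp(3*t)*sin(4*t).
For the particular solution try q_p = A0 + A1*t. Substituting and matching coefficients of each power of t gives A0 = 74/625, A1 = 4/25, so q_p = 74/625 + 4*t/25.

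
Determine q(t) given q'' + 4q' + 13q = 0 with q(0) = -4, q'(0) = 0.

Characteristic equation r² + 4r + 13 = 0 has discriminant (4)² - 4·(13) = -36 < 0, so r = -2 ± 3i.
Hence q_h = C1*cos(3*t)*exp(-2*t) + C2*exp(-2*t)*sin(3*t).
Apply the initial conditions: q(0) = C1 = -4 and q'(0) = -2*C1 + 3*C2 = 0. Solving gives C1 = -4, C2 = -8/3.

q = -4*cos(3*t)*exp(-2*t) - 8*exp(-2*t)*sin(3*t)/3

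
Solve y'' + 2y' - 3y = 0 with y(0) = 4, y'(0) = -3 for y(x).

y = 7*exp(-3*x)/4 + 9*exp(x)/4

Characteristic equation r² + 2r - 3 = 0 factors as (r - 1)(r + 3) = 0, so r = 1, -3.
Hence y_h = C1*exp(x) + C2*exp(-3*x).
Apply the initial conditions: y(0) = C1 + C2 = 4 and y'(0) = C1 - 3*C2 = -3. Solving gives C1 = 9/4, C2 = 7/4.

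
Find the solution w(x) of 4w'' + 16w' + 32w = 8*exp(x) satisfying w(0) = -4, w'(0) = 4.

w = 2*exp(x)/13 - 54*cos(2*x)*exp(-2*x)/13 - 29*exp(-2*x)*sin(2*x)/13

Divide through by 4: w'' + 4w' + 8w = 2*exp(x).
Characteristic equation r² + 4r + 8 = 0 has discriminant (4)² - 4·(8) = -16 < 0, so r = -2 ± 2i.
Hence w_h = C1*cos(2*x)*exp(-2*x) + C2*exp(-2*x)*sin(2*x).
Try w_p = A*exp(x). Substituting into the equation and dividing by exp(x) gives A = 2/13, so w_p = 2*exp(x)/13.
General solution: w = 2*exp(x)/13 + C1*cos(2*x)*exp(-2*x) + C2*exp(-2*x)*sin(2*x).
Apply the initial conditions: w(0) = 2/13 + C1 = -4 and w'(0) = 2/13 - 2*C1 + 2*C2 = 4. Solving gives C1 = -54/13, C2 = -29/13.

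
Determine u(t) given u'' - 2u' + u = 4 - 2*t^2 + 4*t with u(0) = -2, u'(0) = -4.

Characteristic equation r² - 2r + 1 = 0 has discriminant (-2)² - 4·(1) = 0, so r = 1 is a repeated root.
Hence u_h = (C1 + C2*t)*exp(t).
For the particular solution try u_p = A0 + A1*t + A2*t^2. Substituting and matching coefficients of each power of t gives A0 = 0, A1 = -4, A2 = -2, so u_p = -4*t - 2*t^2.
General solution: u = -4*t - 2*t^2 + C1*exp(t) + C2*t*exp(t).
Apply the initial conditions: u(0) = C1 = -2 and u'(0) = -4 + C1 + C2 = -4. Solving gives C1 = -2, C2 = 2.

u = -4*t - 2*t**2 - 2*exp(t) + 2*t*exp(t)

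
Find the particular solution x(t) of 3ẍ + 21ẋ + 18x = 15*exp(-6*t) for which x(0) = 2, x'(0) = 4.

Divide through by 3: x'' + 7x' + 6x = 5*exp(-6*t).
Characteristic equation r² + 7r + 6 = 0 factors as (r + 6)(r + 1) = 0, so r = -6, -1.
Hence x_h = C1*exp(-6*t) + C2*exp(-t).
Since exp(-6*t) solves the homogeneous equation (r = -6 is a root of multiplicity 1), multiply the trial by t. Try x_p = A*t*exp(-6*t). Substituting into the equation and dividing by exp(-6*t) gives A = -1, so x_p = -t*exp(-6*t).
General solution: x = C1*exp(-6*t) + C2*exp(-t) - t*exp(-6*t).
Apply the initial conditions: x(0) = C1 + C2 = 2 and x'(0) = -1 - C2 - 6*C1 = 4. Solving gives C1 = -7/5, C2 = 17/5.

x = -7*exp(-6*t)/5 + 17*exp(-t)/5 - t*exp(-6*t)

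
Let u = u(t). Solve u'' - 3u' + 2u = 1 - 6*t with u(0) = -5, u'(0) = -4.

Characteristic equation r² - 3r + 2 = 0 factors as (r - 1)(r - 2) = 0, so r = 1, 2.
Hence u_h = C1*exp(t) + C2*exp(2*t).
For the particular solution try u_p = A0 + A1*t. Substituting and matching coefficients of each power of t gives A0 = -4, A1 = -3, so u_p = -4 - 3*t.
General solution: u = -4 - 3*t + C1*exp(t) + C2*exp(2*t).
Apply the initial conditions: u(0) = -4 + C1 + C2 = -5 and u'(0) = -3 + C1 + 2*C2 = -4. Solving gives C1 = -1, C2 = 0.

u = -4 - exp(t) - 3*t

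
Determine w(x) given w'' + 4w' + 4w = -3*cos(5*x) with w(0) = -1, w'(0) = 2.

w = -904*exp(-2*x)/841 - 60*sin(5*x)/841 + 63*cos(5*x)/841 + 6*x*exp(-2*x)/29

Characteristic equation r² + 4r + 4 = 0 has discriminant (4)² - 4·(4) = 0, so r = -2 is a repeated root.
Hence w_h = (C1 + C2*x)*exp(-2*x).
Try w_p = A*cos(5*x) + B*sin(5*x). Substituting and equating the coefficients of cos(5x) and sin(5x) gives A = 63/841, B = -60/841, so w_p = -60*sin(5*x)/841 + 63*cos(5*x)/841.
General solution: w = -60*sin(5*x)/841 + 63*cos(5*x)/841 + C1*exp(-2*x) + C2*x*exp(-2*x).
Apply the initial conditions: w(0) = 63/841 + C1 = -1 and w'(0) = -300/841 + C2 - 2*C1 = 2. Solving gives C1 = -904/841, C2 = 6/29.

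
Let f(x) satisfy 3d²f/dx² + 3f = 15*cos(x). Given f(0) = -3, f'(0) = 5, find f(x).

f = -3*cos(x) + 5*sin(x) + 5*x*sin(x)/2

Divide through by 3: f'' + f = 5*cos(x).
Characteristic equation r² + 1 = 0 has discriminant (0)² - 4·(1) = -4 < 0, so r = ± i.
Hence f_h = C1*cos(x) + C2*sin(x).
Since ±1i are characteristic roots, multiply the trial by x. Try f_p = x*(A*cos(x) + B*sin(x)). Substituting and equating the coefficients of cos(x) and sin(x) gives A = 0, B = 5/2, so f_p = 5*x*sin(x)/2.
General solution: f = C1*cos(x) + C2*sin(x) + 5*x*sin(x)/2.
Apply the initial conditions: f(0) = C1 = -3 and f'(0) = C2 = 5. Solving gives C1 = -3, C2 = 5.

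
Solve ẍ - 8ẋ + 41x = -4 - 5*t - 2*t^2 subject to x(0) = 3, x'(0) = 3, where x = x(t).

Characteristic equation r² - 8r + 41 = 0 has discriminant (-8)² - 4·(41) = -100 < 0, so r = 4 ± 5i.
Hence x_h = C1*cos(5*t)*exp(4*t) + C2*exp(4*t)*sin(5*t).
For the particular solution try x_p = A0 + A1*t + A2*t^2. Substituting and matching coefficients of each power of t gives A0 = -8456/68921, A1 = -237/1681, A2 = -2/41, so x_p = -8456/68921 - 237*t/1681 - 2*t^2/41.
General solution: x = -8456/68921 - 237*t/1681 - 2*t^2/41 + C1*cos(5*t)*exp(4*t) + C2*exp(4*t)*sin(5*t).
Apply the initial conditions: x(0) = -8456/68921 + C1 = 3 and x'(0) = -237/1681 + 4*C1 + 5*C2 = 3. Solving gives C1 = 215219/68921, C2 = -644396/344605.

x = -8456/68921 - 237*t/1681 - 2*t**2/41 - 644396*exp(4*t)*sin(5*t)/344605 + 215219*cos(5*t)*exp(4*t)/68921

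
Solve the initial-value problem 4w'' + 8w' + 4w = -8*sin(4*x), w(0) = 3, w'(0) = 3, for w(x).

Divide through by 4: w'' + 2w' + w = -2*sin(4*x).
Characteristic equation r² + 2r + 1 = 0 has discriminant (2)² - 4·(1) = 0, so r = -1 is a repeated root.
Hence w_h = (C1 + C2*x)*exp(-x).
Try w_p = A*cos(4*x) + B*sin(4*x). Substituting and equating the coefficients of cos(4x) and sin(4x) gives A = 16/289, B = 30/289, so w_p = 16*cos(4*x)/289 + 30*sin(4*x)/289.
General solution: w = 16*cos(4*x)/289 + 30*sin(4*x)/289 + C1*exp(-x) + C2*x*exp(-x).
Apply the initial conditions: w(0) = 16/289 + C1 = 3 and w'(0) = 120/289 + C2 - C1 = 3. Solving gives C1 = 851/289, C2 = 94/17.

w = 16*cos(4*x)/289 + 30*sin(4*x)/289 + 851*exp(-x)/289 + 94*x*exp(-x)/17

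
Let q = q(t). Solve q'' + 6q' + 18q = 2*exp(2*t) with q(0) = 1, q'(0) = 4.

Characteristic equation r² + 6r + 18 = 0 has discriminant (6)² - 4·(18) = -36 < 0, so r = -3 ± 3i.
Hence q_h = C1*cos(3*t)*exp(-3*t) + C2*exp(-3*t)*sin(3*t).
Try q_p = A*exp(2*t). Substituting into the equation and dividing by exp(2*t) gives A = 1/17, so q_p = exp(2*t)/17.
General solution: q = exp(2*t)/17 + C1*cos(3*t)*exp(-3*t) + C2*exp(-3*t)*sin(3*t).
Apply the initial conditions: q(0) = 1/17 + C1 = 1 and q'(0) = 2/17 - 3*C1 + 3*C2 = 4. Solving gives C1 = 16/17, C2 = 38/17.

q = exp(2*t)/17 + 16*cos(3*t)*exp(-3*t)/17 + 38*exp(-3*t)*sin(3*t)/17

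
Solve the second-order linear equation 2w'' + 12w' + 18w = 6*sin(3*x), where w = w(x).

Divide through by 2: w'' + 6w' + 9w = 3*sin(3*x).
Characteristic equation r² + 6r + 9 = 0 has discriminant (6)² - 4·(9) = 0, so r = -3 is a repeated root.
Hence w_h = (C1 + C2*x)*exp(-3*x).
Try w_p = A*cos(3*x) + B*sin(3*x). Substituting and equating the coefficients of cos(3x) and sin(3x) gives A = -1/6, B = 0, so w_p = -cos(3*x)/6.

w = -cos(3*x)/6 + C1*exp(-3*x) + C2*x*exp(-3*x)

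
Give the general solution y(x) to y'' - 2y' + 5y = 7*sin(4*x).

Characteristic equation r² - 2r + 5 = 0 has discriminant (-2)² - 4·(5) = -16 < 0, so r = 1 ± 2i.
Hence y_h = C1*cos(2*x)*exp(x) + C2*exp(x)*sin(2*x).
Try y_p = A*cos(4*x) + B*sin(4*x). Substituting and equating the coefficients of cos(4x) and sin(4x) gives A = 56/185, B = -77/185, so y_p = -77*sin(4*x)/185 + 56*cos(4*x)/185.

y = -77*sin(4*x)/185 + 56*cos(4*x)/185 + C1*cos(2*x)*exp(x) + C2*exp(x)*sin(2*x)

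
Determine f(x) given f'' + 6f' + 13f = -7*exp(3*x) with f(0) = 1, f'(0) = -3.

Characteristic equation r² + 6r + 13 = 0 has discriminant (6)² - 4·(13) = -16 < 0, so r = -3 ± 2i.
Hence f_h = C1*cos(2*x)*exp(-3*x) + C2*exp(-3*x)*sin(2*x).
Try f_p = A*exp(3*x). Substituting into the equation and dividing by exp(3*x) gives A = -7/40, so f_p = -7*exp(3*x)/40.
General solution: f = -7*exp(3*x)/40 + C1*cos(2*x)*exp(-3*x) + C2*exp(-3*x)*sin(2*x).
Apply the initial conditions: f(0) = -7/40 + C1 = 1 and f'(0) = -21/40 - 3*C1 + 2*C2 = -3. Solving gives C1 = 47/40, C2 = 21/40.

f = -7*exp(3*x)/40 + 21*exp(-3*x)*sin(2*x)/40 + 47*cos(2*x)*exp(-3*x)/40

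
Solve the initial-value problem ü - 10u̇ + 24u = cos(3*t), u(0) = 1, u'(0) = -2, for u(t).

u = -44*exp(6*t)/15 - 2*sin(3*t)/75 + cos(3*t)/75 + 98*exp(4*t)/25

Characteristic equation r² - 10r + 24 = 0 factors as (r - 6)(r - 4) = 0, so r = 6, 4.
Hence u_h = C1*exp(6*t) + C2*exp(4*t).
Try u_p = A*cos(3*t) + B*sin(3*t). Substituting and equating the coefficients of cos(3t) and sin(3t) gives A = 1/75, B = -2/75, so u_p = -2*sin(3*t)/75 + cos(3*t)/75.
General solution: u = -2*sin(3*t)/75 + cos(3*t)/75 + C1*exp(6*t) + C2*exp(4*t).
Apply the initial conditions: u(0) = 1/75 + C1 + C2 = 1 and u'(0) = -2/25 + 4*C2 + 6*C1 = -2. Solving gives C1 = -44/15, C2 = 98/25.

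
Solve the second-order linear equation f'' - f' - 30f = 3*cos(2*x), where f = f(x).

Characteristic equation r² - r - 30 = 0 factors as (r + 5)(r - 6) = 0, so r = -5, 6.
Hence f_h = C1*exp(-5*x) + C2*exp(6*x).
Try f_p = A*cos(2*x) + B*sin(2*x). Substituting and equating the coefficients of cos(2x) and sin(2x) gives A = -51/580, B = -3/580, so f_p = -51*cos(2*x)/580 - 3*sin(2*x)/580.

f = -51*cos(2*x)/580 - 3*sin(2*x)/580 + C1*exp(-5*x) + C2*exp(6*x)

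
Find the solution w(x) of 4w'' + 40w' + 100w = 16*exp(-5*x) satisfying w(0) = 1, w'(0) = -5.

w = 2*x**2*exp(-5*x) + exp(-5*x)

Divide through by 4: w'' + 10w' + 25w = 4*exp(-5*x).
Characteristic equation r² + 10r + 25 = 0 has discriminant (10)² - 4·(25) = 0, so r = -5 is a repeated root.
Hence w_h = (C1 + C2*x)*exp(-5*x).
Since exp(-5*x) solves the homogeneous equation (r = -5 is a root of multiplicity 2), multiply the trial by x^2. Try w_p = A*x^2*exp(-5*x). Substituting into the equation and dividing by exp(-5*x) gives A = 2, so w_p = 2*x^2*exp(-5*x).
General solution: w = C1*exp(-5*x) + 2*x^2*exp(-5*x) + C2*x*exp(-5*x).
Apply the initial conditions: w(0) = C1 = 1 and w'(0) = C2 - 5*C1 = -5. Solving gives C1 = 1, C2 = 0.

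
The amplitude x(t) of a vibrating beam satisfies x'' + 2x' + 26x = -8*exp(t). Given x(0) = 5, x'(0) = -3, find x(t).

Characteristic equation r² + 2r + 26 = 0 has discriminant (2)² - 4·(26) = -100 < 0, so r = -1 ± 5i.
Hence x_h = C1*cos(5*t)*exp(-t) + C2*exp(-t)*sin(5*t).
Try x_p = A*exp(t). Substituting into the equation and dividing by exp(t) gives A = -8/29, so x_p = -8*exp(t)/29.
General solution: x = -8*exp(t)/29 + C1*cos(5*t)*exp(-t) + C2*exp(-t)*sin(5*t).
Apply the initial conditions: x(0) = -8/29 + C1 = 5 and x'(0) = -8/29 - C1 + 5*C2 = -3. Solving gives C1 = 153/29, C2 = 74/145.

x = -8*exp(t)/29 + 74*exp(-t)*sin(5*t)/145 + 153*cos(5*t)*exp(-t)/29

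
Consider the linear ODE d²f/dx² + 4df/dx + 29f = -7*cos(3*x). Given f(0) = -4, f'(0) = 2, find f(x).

Characteristic equation r² + 4r + 29 = 0 has discriminant (4)² - 4·(29) = -100 < 0, so r = -2 ± 5i.
Hence f_h = C1*cos(5*x)*exp(-2*x) + C2*exp(-2*x)*sin(5*x).
Try f_p = A*cos(3*x) + B*sin(3*x). Substituting and equating the coefficients of cos(3x) and sin(3x) gives A = -35/136, B = -21/136, so f_p = -35*cos(3*x)/136 - 21*sin(3*x)/136.
General solution: f = -35*cos(3*x)/136 - 21*sin(3*x)/136 + C1*cos(5*x)*exp(-2*x) + C2*exp(-2*x)*sin(5*x).
Apply the initial conditions: f(0) = -35/136 + C1 = -4 and f'(0) = -63/136 - 2*C1 + 5*C2 = 2. Solving gives C1 = -509/136, C2 = -683/680.

f = -35*cos(3*x)/136 - 21*sin(3*x)/136 - 683*exp(-2*x)*sin(5*x)/680 - 509*cos(5*x)*exp(-2*x)/136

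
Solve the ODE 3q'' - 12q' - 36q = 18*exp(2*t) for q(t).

q = -3*exp(2*t)/8 + C1*exp(6*t) + C2*exp(-2*t)

Divide through by 3: q'' - 4q' - 12q = 6*exp(2*t).
Characteristic equation r² - 4r - 12 = 0 factors as (r - 6)(r + 2) = 0, so r = 6, -2.
Hence q_h = C1*exp(6*t) + C2*exp(-2*t).
Try q_p = A*exp(2*t). Substituting into the equation and dividing by exp(2*t) gives A = -3/8, so q_p = -3*exp(2*t)/8.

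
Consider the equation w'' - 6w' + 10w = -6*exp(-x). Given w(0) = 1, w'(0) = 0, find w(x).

w = -6*exp(-x)/17 - 75*exp(3*x)*sin(x)/17 + 23*cos(x)*exp(3*x)/17

Characteristic equation r² - 6r + 10 = 0 has discriminant (-6)² - 4·(10) = -4 < 0, so r = 3 ± i.
Hence w_h = C1*cos(x)*exp(3*x) + C2*exp(3*x)*sin(x).
Try w_p = A*exp(-x). Substituting into the equation and dividing by exp(-x) gives A = -6/17, so w_p = -6*exp(-x)/17.
General solution: w = -6*exp(-x)/17 + C1*cos(x)*exp(3*x) + C2*exp(3*x)*sin(x).
Apply the initial conditions: w(0) = -6/17 + C1 = 1 and w'(0) = 6/17 + C2 + 3*C1 = 0. Solving gives C1 = 23/17, C2 = -75/17.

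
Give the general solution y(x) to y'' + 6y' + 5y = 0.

Characteristic equation r² + 6r + 5 = 0 factors as (r + 5)(r + 1) = 0, so r = -5, -1.
Hence y_h = C1*exp(-5*x) + C2*exp(-x).

y = C1*exp(-5*x) + C2*exp(-x)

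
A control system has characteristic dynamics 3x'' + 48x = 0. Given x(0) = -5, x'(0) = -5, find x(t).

Divide through by 3: x'' + 16x = 0.
Characteristic equation r² + 16 = 0 has discriminant (0)² - 4·(16) = -64 < 0, so r = ± 4i.
Hence x_h = C1*cos(4*t) + C2*sin(4*t).
Apply the initial conditions: x(0) = C1 = -5 and x'(0) = 4*C2 = -5. Solving gives C1 = -5, C2 = -5/4.

x = -5*cos(4*t) - 5*sin(4*t)/4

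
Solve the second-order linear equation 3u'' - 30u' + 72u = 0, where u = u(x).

u = C1*exp(6*x) + C2*exp(4*x)

Divide through by 3: u'' - 10u' + 24u = 0.
Characteristic equation r² - 10r + 24 = 0 factors as (r - 6)(r - 4) = 0, so r = 6, 4.
Hence u_h = C1*exp(6*x) + C2*exp(4*x).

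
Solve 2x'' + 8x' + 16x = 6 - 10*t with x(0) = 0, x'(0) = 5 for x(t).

Divide through by 2: x'' + 4x' + 8x = 3 - 5*t.
Characteristic equation r² + 4r + 8 = 0 has discriminant (4)² - 4·(8) = -16 < 0, so r = -2 ± 2i.
Hence x_h = C1*cos(2*t)*exp(-2*t) + C2*exp(-2*t)*sin(2*t).
For the particular solution try x_p = A0 + A1*t. Substituting and matching coefficients of each power of t gives A0 = 11/16, A1 = -5/8, so x_p = 11/16 - 5*t/8.
General solution: x = 11/16 - 5*t/8 + C1*cos(2*t)*exp(-2*t) + C2*exp(-2*t)*sin(2*t).
Apply the initial conditions: x(0) = 11/16 + C1 = 0 and x'(0) = -5/8 - 2*C1 + 2*C2 = 5. Solving gives C1 = -11/16, C2 = 17/8.

x = 11/16 - 5*t/8 - 11*cos(2*t)*exp(-2*t)/16 + 17*exp(-2*t)*sin(2*t)/8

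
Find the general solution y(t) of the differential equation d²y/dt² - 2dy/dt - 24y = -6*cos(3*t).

y = 4*sin(3*t)/125 + 22*cos(3*t)/125 + C1*exp(-4*t) + C2*exp(6*t)

Characteristic equation r² - 2r - 24 = 0 factors as (r + 4)(r - 6) = 0, so r = -4, 6.
Hence y_h = C1*exp(-4*t) + C2*exp(6*t).
Try y_p = A*cos(3*t) + B*sin(3*t). Substituting and equating the coefficients of cos(3t) and sin(3t) gives A = 22/125, B = 4/125, so y_p = 4*sin(3*t)/125 + 22*cos(3*t)/125.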